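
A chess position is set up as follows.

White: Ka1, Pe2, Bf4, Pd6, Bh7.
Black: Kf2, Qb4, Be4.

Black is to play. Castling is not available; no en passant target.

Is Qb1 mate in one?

yes

After Qb1: white king on a1; in check: yes, from the black queen on b1.
King squares — b1: attacked by Be4; a2: attacked by Qb1; b2: attacked by Qb1.
White has no legal moves → checkmate.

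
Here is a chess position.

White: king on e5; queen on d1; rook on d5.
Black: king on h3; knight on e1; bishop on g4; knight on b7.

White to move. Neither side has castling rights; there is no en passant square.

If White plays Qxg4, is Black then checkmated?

After Qxg4: black king on h3; in check: yes, from the white queen on g4.
Black has 2 legal replies: Kxg4, Kh2.
In check but a legal move exists → not checkmate.

no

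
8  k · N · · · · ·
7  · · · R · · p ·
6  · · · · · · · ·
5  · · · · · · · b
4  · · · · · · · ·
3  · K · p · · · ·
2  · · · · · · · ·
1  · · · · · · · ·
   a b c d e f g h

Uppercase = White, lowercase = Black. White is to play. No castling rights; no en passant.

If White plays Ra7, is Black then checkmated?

After Ra7: black king on a8; in check: yes, from the white rook on a7.
Black has 1 legal reply: Kb8.
In check but a legal move exists → not checkmate.

no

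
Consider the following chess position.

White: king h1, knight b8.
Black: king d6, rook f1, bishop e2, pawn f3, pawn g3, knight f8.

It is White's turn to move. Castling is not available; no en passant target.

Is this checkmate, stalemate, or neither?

checkmate

White to move; white king on h1.
In check: yes, from the black rook on f1.
King squares — g1: attacked by Rf1; g2: attacked by Pf3; h2: attacked by Pg3.
Legal moves for White: none.
In check with no legal moves → checkmate.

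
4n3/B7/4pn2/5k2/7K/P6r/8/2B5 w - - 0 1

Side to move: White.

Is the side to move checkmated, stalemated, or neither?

White to move; white king on h4.
In check: yes, from the black rook on h3.
Legal moves for White: Kxh3.
White is in check but has 1 legal move → neither.

neither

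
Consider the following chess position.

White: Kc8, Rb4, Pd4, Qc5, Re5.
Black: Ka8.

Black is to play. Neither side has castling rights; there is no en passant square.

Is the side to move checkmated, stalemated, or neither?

stalemate

Black to move; black king on a8.
In check: no.
King squares — a7: attacked by Qc5; b7: attacked by Rb4; b8: attacked by Rb4.
Legal moves for Black: none.
Not in check and no legal moves → stalemate.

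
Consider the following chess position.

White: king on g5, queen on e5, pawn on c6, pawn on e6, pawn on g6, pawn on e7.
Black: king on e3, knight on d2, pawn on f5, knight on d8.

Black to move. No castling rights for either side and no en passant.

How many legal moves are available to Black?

4

Black to move; king on e3.
In check: yes, from the white queen on e5.
Legal moves: Kf3, Kd3, Kf2, Ne4+.
Count: 4.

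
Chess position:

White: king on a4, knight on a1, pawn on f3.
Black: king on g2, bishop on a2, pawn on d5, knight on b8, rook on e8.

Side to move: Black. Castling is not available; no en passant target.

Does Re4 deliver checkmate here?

no

After Re4: white king on a4; in check: yes, from the black rook on e4.
White has 4 legal replies: Kb5, Ka5, Ka3, fxe4.
In check but a legal move exists → not checkmate.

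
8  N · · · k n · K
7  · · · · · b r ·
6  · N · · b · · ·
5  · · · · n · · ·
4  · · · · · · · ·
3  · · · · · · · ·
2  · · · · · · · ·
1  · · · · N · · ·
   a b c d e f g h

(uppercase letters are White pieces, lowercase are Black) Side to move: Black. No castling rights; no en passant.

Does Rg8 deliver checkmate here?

yes

After Rg8: white king on h8; in check: yes, from the black rook on g8.
King squares — g7: attacked by Rg8; h7: attacked by Nf8; g8: attacked by Bf7.
White has no legal moves → checkmate.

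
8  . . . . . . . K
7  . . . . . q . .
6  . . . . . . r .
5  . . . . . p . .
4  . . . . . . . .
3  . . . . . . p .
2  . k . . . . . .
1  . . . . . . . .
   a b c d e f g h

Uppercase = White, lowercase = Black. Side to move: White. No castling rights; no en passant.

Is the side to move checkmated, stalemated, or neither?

White to move; white king on h8.
In check: no.
King squares — g7: attacked by Rg6; h7: attacked by Qf7; g8: attacked by Rg6.
Legal moves for White: none.
Not in check and no legal moves → stalemate.

stalemate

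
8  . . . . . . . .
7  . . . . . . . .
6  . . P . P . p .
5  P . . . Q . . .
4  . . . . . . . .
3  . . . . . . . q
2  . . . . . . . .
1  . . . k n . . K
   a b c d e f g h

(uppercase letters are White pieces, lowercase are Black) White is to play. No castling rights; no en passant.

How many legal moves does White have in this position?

White to move; king on h1.
In check: yes, from the black queen on h3.
Legal moves: Kg1, Qh2.
Count: 2.

2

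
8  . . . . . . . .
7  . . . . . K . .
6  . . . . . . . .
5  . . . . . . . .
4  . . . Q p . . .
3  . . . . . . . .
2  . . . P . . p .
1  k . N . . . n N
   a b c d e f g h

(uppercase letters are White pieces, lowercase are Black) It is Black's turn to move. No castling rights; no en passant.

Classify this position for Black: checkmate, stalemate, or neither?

neither

Black to move; black king on a1.
In check: yes, from the white queen on d4.
King squares — b1: available; a2: attacked by Nc1; b2: attacked by Qd4.
Legal moves for Black: Kb1.
Black is in check but has 1 legal move → neither.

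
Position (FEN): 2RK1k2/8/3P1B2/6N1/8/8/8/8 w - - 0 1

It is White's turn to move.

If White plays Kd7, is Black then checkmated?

yes

After Kd7: black king on f8; in check: yes, from the white rook on c8.
King squares — e7: attacked by Pd6; f7: attacked by Ng5; g7: attacked by Bf6; e8: attacked by Kd7; g8: attacked by Rc8.
Black has no legal moves → checkmate.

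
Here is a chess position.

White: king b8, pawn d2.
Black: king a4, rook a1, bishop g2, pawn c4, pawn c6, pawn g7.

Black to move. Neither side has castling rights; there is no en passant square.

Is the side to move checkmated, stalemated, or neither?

Black to move; black king on a4.
In check: no.
Legal moves for Black include: Kb5, Ka5, Kb4, Kb3, Ka3, Bd5, Be4, Bh3, Bf3, Bh1, Bf1, Ra3, Ra2, Rh1, Rg1, Rf1, Re1, Rd1, ... (list truncated; more exist).
Black has legal moves and is not in check → neither.

neither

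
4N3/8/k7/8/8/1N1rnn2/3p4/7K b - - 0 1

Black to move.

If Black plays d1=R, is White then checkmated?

yes

After d1=R: white king on h1; in check: yes, from the black rook on d1.
King squares — g1: attacked by Rd1; g2: attacked by Ne3; h2: attacked by Nf3.
White has no legal moves → checkmate.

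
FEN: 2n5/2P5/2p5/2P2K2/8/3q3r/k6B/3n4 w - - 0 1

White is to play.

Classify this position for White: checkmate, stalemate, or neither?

neither

White to move; white king on f5.
In check: yes, from the black queen on d3.
King squares — e4: attacked by Qd3; f4: available; g4: available; e5: available; g5: available; e6: available; f6: available; g6: attacked by Qd3.
Legal moves for White: Kf6, Ke6, Kg5, Ke5, Kg4, Kf4.
White is in check but has 6 legal moves → neither.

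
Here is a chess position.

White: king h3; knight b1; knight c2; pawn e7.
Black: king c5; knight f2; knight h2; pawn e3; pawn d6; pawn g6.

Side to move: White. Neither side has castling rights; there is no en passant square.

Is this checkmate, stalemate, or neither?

White to move; white king on h3.
In check: yes, from the black knight on f2.
King squares — g2: available; h2: available; g3: available; g4: attacked by Nf2; h4: available.
Legal moves for White: Kh4, Kg3, Kxh2, Kg2.
White is in check but has 4 legal moves → neither.

neither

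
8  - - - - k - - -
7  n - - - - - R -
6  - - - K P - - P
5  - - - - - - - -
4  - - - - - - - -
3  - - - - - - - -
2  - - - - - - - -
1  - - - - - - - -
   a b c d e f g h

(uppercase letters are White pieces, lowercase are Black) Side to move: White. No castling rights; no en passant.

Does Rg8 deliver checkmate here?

yes

After Rg8: black king on e8; in check: yes, from the white rook on g8.
King squares — d7: attacked by Kd6; e7: attacked by Kd6; f7: attacked by Pe6; d8: attacked by Rg8; f8: attacked by Rg8.
Black has no legal moves → checkmate.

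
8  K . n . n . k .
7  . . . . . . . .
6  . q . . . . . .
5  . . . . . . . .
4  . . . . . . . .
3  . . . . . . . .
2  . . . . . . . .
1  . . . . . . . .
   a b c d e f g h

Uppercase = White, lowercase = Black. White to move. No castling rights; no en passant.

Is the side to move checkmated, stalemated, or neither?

stalemate

White to move; white king on a8.
In check: no.
King squares — a7: attacked by Qb6; b7: attacked by Qb6; b8: attacked by Qb6.
Legal moves for White: none.
Not in check and no legal moves → stalemate.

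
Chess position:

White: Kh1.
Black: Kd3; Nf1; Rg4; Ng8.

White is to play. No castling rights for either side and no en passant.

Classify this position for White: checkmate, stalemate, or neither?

stalemate

White to move; white king on h1.
In check: no.
King squares — g1: attacked by Rg4; g2: attacked by Rg4; h2: attacked by Nf1.
Legal moves for White: none.
Not in check and no legal moves → stalemate.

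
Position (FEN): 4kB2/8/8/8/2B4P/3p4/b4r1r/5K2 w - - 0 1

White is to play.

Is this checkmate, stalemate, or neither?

White to move; white king on f1.
In check: yes, from the black rook on f2.
Legal moves for White: Kg1, Ke1.
White is in check but has 2 legal moves → neither.

neither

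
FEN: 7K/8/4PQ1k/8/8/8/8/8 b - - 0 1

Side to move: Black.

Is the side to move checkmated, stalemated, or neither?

Black to move; black king on h6.
In check: yes, from the white queen on f6.
King squares — g5: attacked by Qf6; h5: available; g6: attacked by Qf6; g7: attacked by Qf6; h7: attacked by Kh8.
Legal moves for Black: Kh5.
Black is in check but has 1 legal move → neither.

neither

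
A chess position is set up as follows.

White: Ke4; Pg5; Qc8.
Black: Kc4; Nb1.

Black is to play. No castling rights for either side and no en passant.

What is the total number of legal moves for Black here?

Black to move; king on c4.
In check: yes, from the white queen on c8.
Legal moves: Kb5, Kb4, Kb3.
Count: 3.

3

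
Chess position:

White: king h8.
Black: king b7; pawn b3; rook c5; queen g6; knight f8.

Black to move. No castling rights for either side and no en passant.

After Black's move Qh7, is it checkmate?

After Qh7: white king on h8; in check: yes, from the black queen on h7.
King squares — g7: attacked by Qh7; h7: attacked by Nf8; g8: attacked by Qh7.
White has no legal moves → checkmate.

yes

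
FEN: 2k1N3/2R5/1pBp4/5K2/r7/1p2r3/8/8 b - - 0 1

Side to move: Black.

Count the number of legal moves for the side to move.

Black to move; king on c8.
In check: yes, from the white rook on c7.
Legal moves: Kd8, Kb8.
Count: 2.

2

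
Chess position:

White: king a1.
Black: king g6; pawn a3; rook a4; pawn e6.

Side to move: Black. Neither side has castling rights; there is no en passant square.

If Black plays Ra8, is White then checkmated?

After Ra8: white king on a1; in check: no.
White is not in check, so this cannot be checkmate.

no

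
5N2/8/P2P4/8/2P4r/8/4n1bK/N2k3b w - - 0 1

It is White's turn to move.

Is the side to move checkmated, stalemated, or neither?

checkmate

White to move; white king on h2.
In check: yes, from the black rook on h4.
King squares — g1: attacked by Ne2; h1: attacked by Bg2; g2: attacked by Bh1; g3: attacked by Ne2; h3: attacked by Bg2.
Legal moves for White: none.
In check with no legal moves → checkmate.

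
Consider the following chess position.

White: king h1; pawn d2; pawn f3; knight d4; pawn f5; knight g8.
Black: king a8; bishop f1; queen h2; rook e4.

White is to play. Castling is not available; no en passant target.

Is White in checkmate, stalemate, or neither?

neither

White to move; white king on h1.
In check: yes, from the black queen on h2.
Legal moves for White: Kxh2.
White is in check but has 1 legal move → neither.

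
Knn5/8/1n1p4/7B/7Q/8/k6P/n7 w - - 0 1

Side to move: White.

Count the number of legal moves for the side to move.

White to move; king on a8.
In check: yes, from the black knight on b6.
Legal moves: Kxb8, Kb7.
Count: 2.

2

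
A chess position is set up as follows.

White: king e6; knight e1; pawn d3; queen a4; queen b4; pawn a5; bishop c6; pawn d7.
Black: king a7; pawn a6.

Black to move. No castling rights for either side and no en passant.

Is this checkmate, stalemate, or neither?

Black to move; black king on a7.
In check: no.
King squares — a6: own pawn; b6: attacked by Qb4; b7: attacked by Qb4; a8: attacked by Bc6; b8: attacked by Qb4.
Legal moves for Black: none.
Not in check and no legal moves → stalemate.

stalemate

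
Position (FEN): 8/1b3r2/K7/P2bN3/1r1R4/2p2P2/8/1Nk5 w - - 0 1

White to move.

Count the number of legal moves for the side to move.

1

White to move; king on a6.
In check: yes, from the black bishop on b7.
Legal moves: Ka7.
Count: 1.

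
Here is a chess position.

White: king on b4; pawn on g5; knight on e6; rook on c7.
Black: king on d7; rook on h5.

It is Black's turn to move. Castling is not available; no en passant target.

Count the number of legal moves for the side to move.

3

Black to move; king on d7.
In check: yes, from the white rook on c7.
Legal moves: Ke8, Kxe6, Kd6.
Count: 3.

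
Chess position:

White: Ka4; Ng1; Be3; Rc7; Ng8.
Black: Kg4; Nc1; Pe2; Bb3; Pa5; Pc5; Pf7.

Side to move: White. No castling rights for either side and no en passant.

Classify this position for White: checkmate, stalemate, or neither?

White to move; white king on a4.
In check: yes, from the black bishop on b3.
King squares — a3: available; b3: attacked by Nc1; b4: attacked by Pa5; a5: available; b5: available.
Legal moves for White: Kb5, Kxa5, Ka3.
White is in check but has 3 legal moves → neither.

neither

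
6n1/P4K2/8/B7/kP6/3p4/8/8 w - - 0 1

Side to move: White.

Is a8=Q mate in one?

no

After a8=Q: black king on a4; in check: no.
Black is not in check, so this cannot be checkmate.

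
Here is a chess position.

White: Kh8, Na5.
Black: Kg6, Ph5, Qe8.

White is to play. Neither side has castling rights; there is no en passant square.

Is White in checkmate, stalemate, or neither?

checkmate

White to move; white king on h8.
In check: yes, from the black queen on e8.
King squares — g7: attacked by Kg6; h7: attacked by Kg6; g8: attacked by Qe8.
Legal moves for White: none.
In check with no legal moves → checkmate.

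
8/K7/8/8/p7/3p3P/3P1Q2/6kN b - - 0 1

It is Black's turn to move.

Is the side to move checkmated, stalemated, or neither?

Black to move; black king on g1.
In check: yes, from the white queen on f2.
Legal moves for Black: Kxh1.
Black is in check but has 1 legal move → neither.

neither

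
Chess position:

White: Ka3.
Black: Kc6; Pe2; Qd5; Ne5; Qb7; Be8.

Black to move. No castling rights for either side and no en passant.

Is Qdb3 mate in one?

yes

After Qdb3: white king on a3; in check: yes, from the black queen on b3.
King squares — a2: attacked by Qb3; b2: attacked by Qb3; b3: attacked by Qb7; a4: attacked by Qb3; b4: attacked by Qb3.
White has no legal moves → checkmate.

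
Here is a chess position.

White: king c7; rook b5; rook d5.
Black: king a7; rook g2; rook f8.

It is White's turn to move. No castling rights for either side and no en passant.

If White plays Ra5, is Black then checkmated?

After Ra5: black king on a7; in check: yes, from the white rook on a5.
King squares — a6: attacked by Ra5; b6: attacked by Kc7; b7: attacked by Kc7; a8: attacked by Ra5; b8: attacked by Kc7.
Black has no legal moves → checkmate.

yes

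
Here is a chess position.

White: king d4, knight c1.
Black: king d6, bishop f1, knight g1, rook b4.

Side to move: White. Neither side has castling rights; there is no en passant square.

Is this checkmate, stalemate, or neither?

neither

White to move; white king on d4.
In check: yes, from the black rook on b4.
King squares — c3: available; d3: attacked by Bf1; e3: available; c4: attacked by Bf1; e4: attacked by Rb4; c5: attacked by Kd6; d5: attacked by Kd6; e5: attacked by Kd6.
Legal moves for White: Ke3, Kc3.
White is in check but has 2 legal moves → neither.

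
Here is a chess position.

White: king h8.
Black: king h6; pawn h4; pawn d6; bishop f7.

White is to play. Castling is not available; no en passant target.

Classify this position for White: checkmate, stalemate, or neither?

White to move; white king on h8.
In check: no.
King squares — g7: attacked by Kh6; h7: attacked by Kh6; g8: attacked by Bf7.
Legal moves for White: none.
Not in check and no legal moves → stalemate.

stalemate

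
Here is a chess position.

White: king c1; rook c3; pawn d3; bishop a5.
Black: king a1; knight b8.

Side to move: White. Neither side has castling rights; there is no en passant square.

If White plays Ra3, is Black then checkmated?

After Ra3: black king on a1; in check: yes, from the white rook on a3.
King squares — b1: attacked by Kc1; a2: attacked by Ra3; b2: attacked by Kc1.
Black has no legal moves → checkmate.

yes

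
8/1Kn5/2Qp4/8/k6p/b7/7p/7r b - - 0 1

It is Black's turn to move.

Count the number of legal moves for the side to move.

4

Black to move; king on a4.
In check: yes, from the white queen on c6.
Legal moves: Ka5, Kb4, Kb3, Nb5.
Count: 4.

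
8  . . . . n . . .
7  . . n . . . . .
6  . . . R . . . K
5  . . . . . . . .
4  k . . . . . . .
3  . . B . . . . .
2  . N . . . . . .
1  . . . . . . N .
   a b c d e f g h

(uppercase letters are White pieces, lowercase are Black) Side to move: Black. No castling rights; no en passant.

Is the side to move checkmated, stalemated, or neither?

neither

Black to move; black king on a4.
In check: yes, from the white knight on b2.
Legal moves for Black: Kb5, Kb3, Ka3.
Black is in check but has 3 legal moves → neither.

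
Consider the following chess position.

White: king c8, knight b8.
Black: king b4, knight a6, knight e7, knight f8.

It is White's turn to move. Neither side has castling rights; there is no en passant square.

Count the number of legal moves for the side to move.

White to move; king on c8.
In check: yes, from the black knight on e7.
Legal moves: Kd8, Kb7.
Count: 2.

2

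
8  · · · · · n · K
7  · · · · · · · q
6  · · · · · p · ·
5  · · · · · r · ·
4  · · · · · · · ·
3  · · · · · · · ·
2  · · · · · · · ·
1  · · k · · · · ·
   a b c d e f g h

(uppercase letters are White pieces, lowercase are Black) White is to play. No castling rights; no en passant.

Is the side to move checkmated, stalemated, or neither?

checkmate

White to move; white king on h8.
In check: yes, from the black queen on h7.
King squares — g7: attacked by Qh7; h7: attacked by Nf8; g8: attacked by Qh7.
Legal moves for White: none.
In check with no legal moves → checkmate.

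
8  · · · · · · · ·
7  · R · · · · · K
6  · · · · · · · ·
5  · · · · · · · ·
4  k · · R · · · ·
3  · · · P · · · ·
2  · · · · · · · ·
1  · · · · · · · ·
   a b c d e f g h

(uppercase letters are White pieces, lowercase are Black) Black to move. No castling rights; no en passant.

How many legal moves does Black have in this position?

Black to move; king on a4.
In check: yes, from the white rook on d4.
Legal moves: Ka5, Ka3.
Count: 2.

2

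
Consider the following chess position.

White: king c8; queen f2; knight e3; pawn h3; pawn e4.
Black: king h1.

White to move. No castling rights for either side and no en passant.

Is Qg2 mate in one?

yes

After Qg2: black king on h1; in check: yes, from the white queen on g2.
King squares — g1: attacked by Qg2; g2: attacked by Ne3; h2: attacked by Qg2.
Black has no legal moves → checkmate.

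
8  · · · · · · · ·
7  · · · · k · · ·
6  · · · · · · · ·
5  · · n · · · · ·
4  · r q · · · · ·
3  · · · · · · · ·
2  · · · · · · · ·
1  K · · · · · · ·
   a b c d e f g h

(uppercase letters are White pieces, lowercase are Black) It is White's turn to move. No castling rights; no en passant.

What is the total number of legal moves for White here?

0

White to move; king on a1.
In check: no.
Legal moves: none.
Count: 0.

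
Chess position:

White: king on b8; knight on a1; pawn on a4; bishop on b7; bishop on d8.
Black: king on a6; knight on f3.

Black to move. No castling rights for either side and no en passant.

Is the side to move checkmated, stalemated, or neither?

checkmate

Black to move; black king on a6.
In check: yes, from the white bishop on b7.
King squares — a5: attacked by Bd8; b5: attacked by Pa4; b6: attacked by Bd8; a7: attacked by Kb8; b7: attacked by Kb8.
Legal moves for Black: none.
In check with no legal moves → checkmate.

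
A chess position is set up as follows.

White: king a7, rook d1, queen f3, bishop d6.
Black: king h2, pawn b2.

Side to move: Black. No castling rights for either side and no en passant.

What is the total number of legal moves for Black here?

Black to move; king on h2.
In check: yes, from the white bishop on d6.
Legal moves: none.
Count: 0.

0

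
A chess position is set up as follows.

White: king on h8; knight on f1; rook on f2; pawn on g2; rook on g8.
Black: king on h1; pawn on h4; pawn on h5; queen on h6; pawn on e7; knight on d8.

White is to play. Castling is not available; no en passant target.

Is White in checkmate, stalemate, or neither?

checkmate

White to move; white king on h8.
In check: yes, from the black queen on h6.
King squares — g7: attacked by Qh6; h7: attacked by Qh6; g8: own rook.
Legal moves for White: none.
In check with no legal moves → checkmate.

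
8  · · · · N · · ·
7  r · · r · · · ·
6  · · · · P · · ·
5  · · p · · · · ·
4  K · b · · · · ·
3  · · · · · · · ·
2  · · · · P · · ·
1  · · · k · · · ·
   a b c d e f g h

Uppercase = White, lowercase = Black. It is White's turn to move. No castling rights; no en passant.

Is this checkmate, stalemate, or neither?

White to move; white king on a4.
In check: yes, from the black rook on a7.
King squares — a3: attacked by Ra7; b3: attacked by Bc4; b4: attacked by Pc5; a5: attacked by Ra7; b5: attacked by Bc4.
Legal moves for White: none.
In check with no legal moves → checkmate.

checkmate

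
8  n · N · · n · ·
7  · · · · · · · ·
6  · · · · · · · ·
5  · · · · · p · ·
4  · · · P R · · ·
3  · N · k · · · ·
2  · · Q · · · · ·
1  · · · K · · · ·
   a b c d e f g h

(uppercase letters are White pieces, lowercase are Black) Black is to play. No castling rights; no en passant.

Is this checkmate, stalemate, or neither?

checkmate

Black to move; black king on d3.
In check: yes, from the white queen on c2.
King squares — c2: attacked by Kd1; d2: attacked by Kd1; e2: attacked by Kd1; c3: attacked by Qc2; e3: attacked by Re4; c4: attacked by Qc2; d4: attacked by Nb3; e4: attacked by Qc2.
Legal moves for Black: none.
In check with no legal moves → checkmate.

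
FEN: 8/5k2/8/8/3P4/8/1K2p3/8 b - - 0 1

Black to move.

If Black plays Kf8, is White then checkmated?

no

After Kf8: white king on b2; in check: no.
White is not in check, so this cannot be checkmate.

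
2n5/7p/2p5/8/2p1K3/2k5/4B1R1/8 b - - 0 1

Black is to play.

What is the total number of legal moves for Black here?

12

Black to move; king on c3.
In check: no.
Legal moves: Ne7, Na7, Nd6+, Nb6, Kb4, Kb3, Kd2, Kc2, Kb2, h6, c5, h5.
Count: 12.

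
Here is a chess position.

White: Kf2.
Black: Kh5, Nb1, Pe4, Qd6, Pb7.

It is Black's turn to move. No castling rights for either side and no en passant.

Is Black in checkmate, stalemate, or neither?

Black to move; black king on h5.
In check: no.
Legal moves for Black include: Qf8+, Qd8, Qb8, Qe7, Qd7, Qc7, Qh6, Qg6, Qf6+, Qe6, Qc6, Qb6+, Qa6, Qe5, Qd5, Qc5+, Qf4+, Qd4+, ... (list truncated; more exist).
Black has legal moves and is not in check → neither.

neither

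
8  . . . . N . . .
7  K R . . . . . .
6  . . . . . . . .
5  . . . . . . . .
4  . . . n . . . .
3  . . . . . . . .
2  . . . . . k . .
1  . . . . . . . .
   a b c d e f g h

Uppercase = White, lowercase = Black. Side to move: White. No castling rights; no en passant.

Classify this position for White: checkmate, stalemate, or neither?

White to move; white king on a7.
In check: no.
Legal moves for White include: Ng7, Nc7, Nf6, Nd6, Rb8, Rh7, Rg7, Rf7+, Re7, Rd7, Rc7, Rb6, Rb5, Rb4, Rb3, Rb2+, Rb1, Kb8, ... (list truncated; more exist).
White has legal moves and is not in check → neither.

neither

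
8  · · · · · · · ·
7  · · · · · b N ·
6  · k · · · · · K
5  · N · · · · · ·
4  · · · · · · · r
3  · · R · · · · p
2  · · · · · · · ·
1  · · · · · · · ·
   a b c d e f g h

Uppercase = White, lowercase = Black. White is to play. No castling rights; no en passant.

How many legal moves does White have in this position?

2

White to move; king on h6.
In check: yes, from the black rook on h4.
Legal moves: Kg5, Nh5.
Count: 2.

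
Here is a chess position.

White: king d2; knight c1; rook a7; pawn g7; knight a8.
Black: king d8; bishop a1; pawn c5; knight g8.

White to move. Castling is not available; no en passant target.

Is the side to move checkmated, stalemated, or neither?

neither

White to move; white king on d2.
In check: no.
Legal moves for White include: Nc7, Nb6, Rf7, Re7, Rd7+, Rc7, Rb7, Ra6, Ra5, Ra4, Ra3, Ra2, Rxa1, Ke3, Kd3, Ke2, Kc2, Ke1, ... (list truncated; more exist).
White has legal moves and is not in check → neither.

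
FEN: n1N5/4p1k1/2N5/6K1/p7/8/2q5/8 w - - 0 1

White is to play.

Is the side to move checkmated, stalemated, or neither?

White to move; white king on g5.
In check: no.
Legal moves for White: N8xe7, N8a7, Nd6, Nb6, Nd8, Nb8, N6xe7, N6a7, Ne5, Na5, Nd4, Nb4, Kh5, Kh4, Kg4, Kf4.
White has 16 legal moves and is not in check → neither.

neither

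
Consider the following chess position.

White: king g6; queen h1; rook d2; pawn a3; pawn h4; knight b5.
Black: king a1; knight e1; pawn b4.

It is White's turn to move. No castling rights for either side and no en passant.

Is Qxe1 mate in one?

yes

After Qxe1: black king on a1; in check: yes, from the white queen on e1.
King squares — b1: attacked by Qe1; a2: attacked by Rd2; b2: attacked by Rd2.
Black has no legal moves → checkmate.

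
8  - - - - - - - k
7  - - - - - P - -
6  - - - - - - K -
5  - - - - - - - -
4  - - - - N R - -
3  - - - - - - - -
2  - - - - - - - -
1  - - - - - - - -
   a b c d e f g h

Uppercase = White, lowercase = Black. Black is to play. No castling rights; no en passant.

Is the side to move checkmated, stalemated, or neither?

Black to move; black king on h8.
In check: no.
King squares — g7: attacked by Kg6; h7: attacked by Kg6; g8: attacked by Pf7.
Legal moves for Black: none.
Not in check and no legal moves → stalemate.

stalemate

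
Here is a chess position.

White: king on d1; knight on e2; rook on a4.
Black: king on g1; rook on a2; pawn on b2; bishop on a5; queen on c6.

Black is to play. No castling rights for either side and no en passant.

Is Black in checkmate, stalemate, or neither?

Black to move; black king on g1.
In check: yes, from the white knight on e2.
King squares — f1: available; h1: available; f2: available; g2: available; h2: available.
Legal moves for Black: Kh2, Kg2, Kf2, Kh1, Kf1.
Black is in check but has 5 legal moves → neither.

neither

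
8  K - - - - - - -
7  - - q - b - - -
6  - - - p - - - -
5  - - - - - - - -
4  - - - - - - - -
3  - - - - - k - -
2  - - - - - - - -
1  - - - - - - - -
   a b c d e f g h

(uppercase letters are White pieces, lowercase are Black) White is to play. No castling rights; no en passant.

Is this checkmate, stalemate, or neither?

stalemate

White to move; white king on a8.
In check: no.
King squares — a7: attacked by Qc7; b7: attacked by Qc7; b8: attacked by Qc7.
Legal moves for White: none.
Not in check and no legal moves → stalemate.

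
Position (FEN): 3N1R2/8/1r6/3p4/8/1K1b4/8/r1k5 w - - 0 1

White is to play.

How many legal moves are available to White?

White to move; king on b3.
In check: yes, from the black rook on b6.
Legal moves: Kc3.
Count: 1.

1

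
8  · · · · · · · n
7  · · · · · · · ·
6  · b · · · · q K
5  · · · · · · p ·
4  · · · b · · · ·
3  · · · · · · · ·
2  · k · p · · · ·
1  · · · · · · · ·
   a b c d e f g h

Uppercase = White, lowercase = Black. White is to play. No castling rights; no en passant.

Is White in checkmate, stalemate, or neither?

checkmate

White to move; white king on h6.
In check: yes, from the black queen on g6.
King squares — g5: attacked by Qg6; h5: attacked by Qg6; g6: attacked by Nh8; g7: attacked by Bd4; h7: attacked by Qg6.
Legal moves for White: none.
In check with no legal moves → checkmate.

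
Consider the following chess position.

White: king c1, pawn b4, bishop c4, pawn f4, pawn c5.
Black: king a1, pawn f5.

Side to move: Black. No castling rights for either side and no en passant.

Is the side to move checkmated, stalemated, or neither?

Black to move; black king on a1.
In check: no.
King squares — b1: attacked by Kc1; a2: attacked by Bc4; b2: attacked by Kc1.
Legal moves for Black: none.
Not in check and no legal moves → stalemate.

stalemate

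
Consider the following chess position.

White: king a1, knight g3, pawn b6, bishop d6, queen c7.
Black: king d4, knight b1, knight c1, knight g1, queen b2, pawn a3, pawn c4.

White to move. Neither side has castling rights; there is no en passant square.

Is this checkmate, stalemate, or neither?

checkmate

White to move; white king on a1.
In check: yes, from the black queen on b2.
King squares — b1: attacked by Qb2; a2: attacked by Nc1; b2: attacked by Pa3.
Legal moves for White: none.
In check with no legal moves → checkmate.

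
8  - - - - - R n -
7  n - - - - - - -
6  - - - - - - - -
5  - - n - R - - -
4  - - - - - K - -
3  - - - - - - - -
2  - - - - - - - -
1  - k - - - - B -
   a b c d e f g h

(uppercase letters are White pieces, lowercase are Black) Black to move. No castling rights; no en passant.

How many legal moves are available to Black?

19

Black to move; king on b1.
In check: no.
Legal moves: Ne7, Nh6, Nf6, Nc8, Nc6, Nb5, Nd7, Nb7, Ne6+, Na6, Ne4, Na4, Nd3+, Nb3, Kc2, Kb2, Ka2, Kc1, Ka1.
Count: 19.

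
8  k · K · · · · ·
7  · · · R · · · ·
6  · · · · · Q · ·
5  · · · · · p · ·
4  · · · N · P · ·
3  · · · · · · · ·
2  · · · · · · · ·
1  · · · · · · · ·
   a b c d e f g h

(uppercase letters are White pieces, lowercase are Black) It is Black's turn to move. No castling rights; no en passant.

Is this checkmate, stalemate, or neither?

Black to move; black king on a8.
In check: no.
King squares — a7: attacked by Rd7; b7: attacked by Rd7; b8: attacked by Kc8.
Legal moves for Black: none.
Not in check and no legal moves → stalemate.

stalemate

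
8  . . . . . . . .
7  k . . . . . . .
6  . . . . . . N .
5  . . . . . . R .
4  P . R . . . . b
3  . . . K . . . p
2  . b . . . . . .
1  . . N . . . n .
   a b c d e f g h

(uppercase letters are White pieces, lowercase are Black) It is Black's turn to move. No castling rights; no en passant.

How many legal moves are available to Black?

21

Black to move; king on a7.
In check: no.
Legal moves: Kb8, Ka8, Kb7, Kb6, Ka6, Bxg5, Bg3, Bf2, Be1, Bh8, Bg7, Bf6, Be5, Bd4, Bc3, Ba3, Bxc1, Ba1, Nf3, Ne2, h2.
Count: 21.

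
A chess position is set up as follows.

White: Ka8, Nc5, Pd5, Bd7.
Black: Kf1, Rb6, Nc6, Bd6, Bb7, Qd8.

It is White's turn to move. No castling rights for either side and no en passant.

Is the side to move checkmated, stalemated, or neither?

White to move; white king on a8.
In check: yes, from the black bishop on b7 and the black queen on d8.
King squares — a7: attacked by Nc6; b7: attacked by Rb6; b8: attacked by Nc6.
Legal moves for White: none.
In check with no legal moves → checkmate.

checkmate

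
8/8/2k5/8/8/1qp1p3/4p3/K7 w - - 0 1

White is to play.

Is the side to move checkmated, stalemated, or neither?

White to move; white king on a1.
In check: no.
King squares — b1: attacked by Qb3; a2: attacked by Qb3; b2: attacked by Qb3.
Legal moves for White: none.
Not in check and no legal moves → stalemate.

stalemate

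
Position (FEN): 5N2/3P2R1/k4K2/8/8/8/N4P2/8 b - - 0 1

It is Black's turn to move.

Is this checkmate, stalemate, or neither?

Black to move; black king on a6.
In check: no.
Legal moves for Black: Kb7, Ka7, Kb6, Kb5, Ka5.
Black has 5 legal moves and is not in check → neither.

neither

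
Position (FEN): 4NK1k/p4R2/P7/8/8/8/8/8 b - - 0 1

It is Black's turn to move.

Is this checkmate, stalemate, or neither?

Black to move; black king on h8.
In check: no.
King squares — g7: attacked by Rf7; h7: attacked by Rf7; g8: attacked by Kf8.
Legal moves for Black: none.
Not in check and no legal moves → stalemate.

stalemate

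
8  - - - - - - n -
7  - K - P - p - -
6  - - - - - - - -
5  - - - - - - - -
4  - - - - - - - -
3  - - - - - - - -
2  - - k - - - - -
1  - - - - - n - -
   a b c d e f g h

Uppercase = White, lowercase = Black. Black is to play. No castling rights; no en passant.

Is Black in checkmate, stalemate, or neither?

neither

Black to move; black king on c2.
In check: no.
Legal moves for Black: Ne7, Nh6, Nf6, Kd3, Kc3, Kb3, Kd2, Kb2, Kd1, Kc1, Kb1, Ng3, Ne3, Nh2, Nd2, f6, f5.
Black has 17 legal moves and is not in check → neither.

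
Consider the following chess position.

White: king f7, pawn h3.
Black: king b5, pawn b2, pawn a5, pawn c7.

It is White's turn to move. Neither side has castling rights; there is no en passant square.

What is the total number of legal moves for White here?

9

White to move; king on f7.
In check: no.
Legal moves: Kg8, Kf8, Ke8, Kg7, Ke7, Kg6, Kf6, Ke6, h4.
Count: 9.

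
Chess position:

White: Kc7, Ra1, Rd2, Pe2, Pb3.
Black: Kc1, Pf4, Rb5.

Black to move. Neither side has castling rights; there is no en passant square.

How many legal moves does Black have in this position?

1

Black to move; king on c1.
In check: yes, from the white rook on a1.
Legal moves: Kxd2.
Count: 1.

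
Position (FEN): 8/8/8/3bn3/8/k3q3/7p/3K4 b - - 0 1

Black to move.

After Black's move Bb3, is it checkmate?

yes

After Bb3: white king on d1; in check: yes, from the black bishop on b3.
King squares — c1: attacked by Qe3; e1: attacked by Qe3; c2: attacked by Bb3; d2: attacked by Qe3; e2: attacked by Qe3.
White has no legal moves → checkmate.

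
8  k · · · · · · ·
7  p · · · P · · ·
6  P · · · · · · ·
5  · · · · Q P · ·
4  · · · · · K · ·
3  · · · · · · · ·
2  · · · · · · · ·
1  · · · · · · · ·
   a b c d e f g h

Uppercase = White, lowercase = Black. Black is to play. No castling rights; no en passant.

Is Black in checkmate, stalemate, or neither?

Black to move; black king on a8.
In check: no.
King squares — a7: own pawn; b7: attacked by Pa6; b8: attacked by Qe5.
Legal moves for Black: none.
Not in check and no legal moves → stalemate.

stalemate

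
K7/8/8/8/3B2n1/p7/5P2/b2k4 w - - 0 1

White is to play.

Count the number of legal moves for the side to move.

White to move; king on a8.
In check: no.
Legal moves: Kb8, Kb7, Ka7, Bh8, Bg7, Ba7, Bf6, Bb6, Be5, Bc5, Be3, Bc3, Bb2, Bxa1, f3, f4.
Count: 16.

16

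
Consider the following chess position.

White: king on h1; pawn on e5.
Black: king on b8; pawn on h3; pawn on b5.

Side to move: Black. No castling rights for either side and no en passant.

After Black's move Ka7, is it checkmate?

no

After Ka7: white king on h1; in check: no.
White is not in check, so this cannot be checkmate.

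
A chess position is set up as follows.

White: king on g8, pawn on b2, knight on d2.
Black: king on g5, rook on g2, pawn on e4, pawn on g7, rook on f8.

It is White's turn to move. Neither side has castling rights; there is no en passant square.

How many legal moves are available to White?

3

White to move; king on g8.
In check: yes, from the black rook on f8.
Legal moves: Kxf8, Kh7, Kxg7.
Count: 3.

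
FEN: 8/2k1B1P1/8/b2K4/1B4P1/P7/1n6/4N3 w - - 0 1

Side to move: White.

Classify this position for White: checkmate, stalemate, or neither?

neither

White to move; white king on d5.
In check: no.
Legal moves for White include: Bf8, Bd8+, Bf6, Bed6+, Bg5, Bec5, Bh4, Ke6, Ke5, Kc5, Ke4, Kd4, Bbd6+, Bbc5, Bxa5+, Bc3, Bd2, Nf3, ... (list truncated; more exist).
White has legal moves and is not in check → neither.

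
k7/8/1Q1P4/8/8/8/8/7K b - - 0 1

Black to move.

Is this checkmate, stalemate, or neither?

Black to move; black king on a8.
In check: no.
King squares — a7: attacked by Qb6; b7: attacked by Qb6; b8: attacked by Qb6.
Legal moves for Black: none.
Not in check and no legal moves → stalemate.

stalemate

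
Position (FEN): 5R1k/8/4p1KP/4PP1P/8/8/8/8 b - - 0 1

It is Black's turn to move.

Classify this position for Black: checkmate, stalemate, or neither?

Black to move; black king on h8.
In check: yes, from the white rook on f8.
King squares — g7: attacked by Kg6; h7: attacked by Kg6; g8: attacked by Rf8.
Legal moves for Black: none.
In check with no legal moves → checkmate.

checkmate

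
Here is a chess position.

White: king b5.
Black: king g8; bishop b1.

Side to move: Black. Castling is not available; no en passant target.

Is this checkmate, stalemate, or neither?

Black to move; black king on g8.
In check: no.
Legal moves for Black: Kh8, Kf8, Kh7, Kg7, Kf7, Bh7, Bg6, Bf5, Be4, Bd3+, Bc2, Ba2.
Black has 12 legal moves and is not in check → neither.

neither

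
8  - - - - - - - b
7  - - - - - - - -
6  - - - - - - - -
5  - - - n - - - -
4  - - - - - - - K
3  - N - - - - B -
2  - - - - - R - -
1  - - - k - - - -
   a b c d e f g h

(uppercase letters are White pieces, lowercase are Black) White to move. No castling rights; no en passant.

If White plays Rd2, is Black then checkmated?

yes

After Rd2: black king on d1; in check: yes, from the white rook on d2.
King squares — c1: attacked by Nb3; e1: attacked by Bg3; c2: attacked by Rd2; d2: attacked by Nb3; e2: attacked by Rd2.
Black has no legal moves → checkmate.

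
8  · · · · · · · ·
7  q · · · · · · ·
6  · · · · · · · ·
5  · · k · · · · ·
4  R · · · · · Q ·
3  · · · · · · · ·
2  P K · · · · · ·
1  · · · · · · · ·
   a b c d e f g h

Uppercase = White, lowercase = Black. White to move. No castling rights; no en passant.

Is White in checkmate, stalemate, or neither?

neither

White to move; white king on b2.
In check: no.
Legal moves for White include: Qg8, Qc8+, Qg7, Qd7, Qg6, Qe6, Qh5+, Qg5+, Qf5+, Qh4, Qf4, Qe4, Qd4+, Qc4+, Qb4+, Qh3, Qg3, Qf3, ... (list truncated; more exist).
White has legal moves and is not in check → neither.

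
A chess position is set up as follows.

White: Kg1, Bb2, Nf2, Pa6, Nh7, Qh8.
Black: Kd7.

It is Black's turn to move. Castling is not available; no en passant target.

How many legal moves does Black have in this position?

5

Black to move; king on d7.
In check: no.
Legal moves: Ke7, Kc7, Ke6, Kd6, Kc6.
Count: 5.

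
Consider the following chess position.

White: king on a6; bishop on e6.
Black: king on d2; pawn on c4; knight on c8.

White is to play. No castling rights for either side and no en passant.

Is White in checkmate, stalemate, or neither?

neither

White to move; white king on a6.
In check: no.
Legal moves for White: Bg8, Bxc8, Bf7, Bd7, Bf5, Bd5, Bg4, Bxc4, Bh3, Kb7, Kb5, Ka5.
White has 12 legal moves and is not in check → neither.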